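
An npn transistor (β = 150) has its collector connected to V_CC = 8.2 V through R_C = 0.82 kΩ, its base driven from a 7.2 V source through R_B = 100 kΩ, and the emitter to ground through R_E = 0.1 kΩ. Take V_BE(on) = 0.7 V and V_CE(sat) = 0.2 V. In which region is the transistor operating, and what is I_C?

Assume active. Base-emitter loop: I_B = (V_BB − V_BE)/(R_B + (β+1)R_E) = (7.2 − 0.7)/(100 + 151×0.1) = 0.0565 mA.
I_C = β·I_B = 150×0.0565 = 8.47 mA.
V_CE = V_CC − I_C·R_C − I_E·R_E = 8.2 − 8.47×0.82 − 8.53×0.1 = 0.401 V > V_CE(sat), so the active-region assumption holds.

active; I_C ≈ 8.5 mA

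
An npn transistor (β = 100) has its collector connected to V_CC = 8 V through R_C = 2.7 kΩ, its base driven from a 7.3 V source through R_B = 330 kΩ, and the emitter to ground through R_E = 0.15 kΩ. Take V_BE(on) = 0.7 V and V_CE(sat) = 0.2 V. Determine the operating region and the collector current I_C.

Assume active. Base-emitter loop: I_B = (V_BB − V_BE)/(R_B + (β+1)R_E) = (7.3 − 0.7)/(330 + 101×0.15) = 0.0191 mA.
I_C = β·I_B = 100×0.0191 = 1.91 mA.
V_CE = V_CC − I_C·R_C − I_E·R_E = 8 − 1.91×2.7 − 1.93×0.15 = 2.55 V > V_CE(sat), so the active-region assumption holds.

active; I_C ≈ 1.9 mA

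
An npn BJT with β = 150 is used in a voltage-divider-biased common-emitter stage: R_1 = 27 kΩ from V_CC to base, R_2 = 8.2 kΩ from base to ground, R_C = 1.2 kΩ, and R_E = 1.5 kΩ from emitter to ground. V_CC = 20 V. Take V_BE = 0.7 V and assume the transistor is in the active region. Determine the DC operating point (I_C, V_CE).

I_C ≈ 2.6 mA, V_CE ≈ 13 V

Thevenize the base divider: V_Th = V_CC·R_2/(R_1+R_2) = 20×8.2/35.2 = 4.66 V, R_Th = R_1‖R_2 = 6.29 kΩ.
Base-emitter loop: V_Th = I_B·R_Th + V_BE + (β+1)I_B·R_E, so I_B = (4.66 − 0.7) / (6.29 + 151×1.5) = 0.017 mA.
I_C = β·I_B = 150×0.017 = 2.55 mA, and I_E = (β+1)I_B = 2.57 mA.
V_CE = V_CC − I_C·R_C − I_E·R_E = 20 − 2.55×1.2 − 2.57×1.5 = 13.1 V.
V_CE = 13.1 V > 0.2 V confirms active-region operation.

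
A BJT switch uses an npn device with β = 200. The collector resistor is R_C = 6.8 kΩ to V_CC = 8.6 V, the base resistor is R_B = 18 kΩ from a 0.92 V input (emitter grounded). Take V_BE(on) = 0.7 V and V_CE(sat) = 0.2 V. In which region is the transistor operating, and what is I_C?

Assume active: I_B = (0.92 − 0.7)/18 = 0.0122 mA, giving I_C = β·I_B = 2.44 mA.
But then V_CE = 8.6 − 2.44×6.8 = -8.02 V < V_CE(sat) = 0.2 V — impossible in the active region.
So the transistor is saturated. With V_CE = 0.2 V, I_C = (V_CC − 0.2)/R_C = 8.4/6.8 = 1.24 mA.
Check: β·I_B = 2.44 mA > I_C = 1.24 mA, confirming saturation.

saturation; I_C ≈ 1.2 mA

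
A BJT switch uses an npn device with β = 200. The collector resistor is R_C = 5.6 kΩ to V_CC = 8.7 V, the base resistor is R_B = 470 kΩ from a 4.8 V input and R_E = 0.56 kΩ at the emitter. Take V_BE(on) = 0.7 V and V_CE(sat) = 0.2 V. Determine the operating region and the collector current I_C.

saturation; I_C ≈ 1.4 mA

Assume active: I_B = (4.8 − 0.7)/(470 + 201×0.56) = 0.00704 mA, I_C = β·I_B = 1.41 mA.
Then V_CE = 8.7 − 1.41×5.6 − 1.41×0.56 = 0.0254 V < 0.2 V — the active assumption fails.
Re-solve with V_CE = 0.2 V. KCL at the emitter: V_E/R_E = (V_BB−0.7−V_E)/R_B + (V_CC−0.2−V_E)/R_C, giving V_E = 0.776 V.
I_C = (V_CC − 0.2 − V_E)/R_C = (8.5 − 0.776)/5.6 = 1.38 mA.
Check: I_B = (4.1 − 0.776)/470 = 0.00707 mA, and β·I_B = 1.41 mA > I_C, confirming saturation.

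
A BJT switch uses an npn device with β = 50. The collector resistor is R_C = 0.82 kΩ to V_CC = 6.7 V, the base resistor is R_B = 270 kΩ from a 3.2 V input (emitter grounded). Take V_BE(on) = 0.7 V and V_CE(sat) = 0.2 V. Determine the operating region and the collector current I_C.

Assume active. Base-emitter loop: I_B = (V_BB − V_BE)/R_B = (3.2 − 0.7)/270 = 0.00926 mA.
I_C = β·I_B = 50×0.00926 = 0.463 mA.
V_CE = V_CC − I_C·R_C = 6.7 − 0.463×0.82 = 6.32 V > V_CE(sat), so the active-region assumption holds.

active; I_C ≈ 0.46 mA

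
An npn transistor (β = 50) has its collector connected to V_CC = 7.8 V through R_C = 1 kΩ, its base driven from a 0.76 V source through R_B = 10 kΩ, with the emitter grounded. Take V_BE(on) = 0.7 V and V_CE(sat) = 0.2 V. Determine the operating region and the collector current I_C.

Assume active. Base-emitter loop: I_B = (V_BB − V_BE)/R_B = (0.76 − 0.7)/10 = 0.006 mA.
I_C = β·I_B = 50×0.006 = 0.3 mA.
V_CE = V_CC − I_C·R_C = 7.8 − 0.3×1 = 7.5 V > V_CE(sat), so the active-region assumption holds.

active; I_C ≈ 0.3 mA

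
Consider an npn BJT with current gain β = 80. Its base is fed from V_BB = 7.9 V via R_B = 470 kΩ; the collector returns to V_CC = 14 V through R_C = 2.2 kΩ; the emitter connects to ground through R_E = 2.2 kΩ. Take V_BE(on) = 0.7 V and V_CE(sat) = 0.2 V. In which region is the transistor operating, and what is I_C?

Assume active. Base-emitter loop: I_B = (V_BB − V_BE)/(R_B + (β+1)R_E) = (7.9 − 0.7)/(470 + 81×2.2) = 0.0111 mA.
I_C = β·I_B = 80×0.0111 = 0.889 mA.
V_CE = V_CC − I_C·R_C − I_E·R_E = 14 − 0.889×2.2 − 0.9×2.2 = 10.1 V > V_CE(sat), so the active-region assumption holds.

active; I_C ≈ 0.89 mA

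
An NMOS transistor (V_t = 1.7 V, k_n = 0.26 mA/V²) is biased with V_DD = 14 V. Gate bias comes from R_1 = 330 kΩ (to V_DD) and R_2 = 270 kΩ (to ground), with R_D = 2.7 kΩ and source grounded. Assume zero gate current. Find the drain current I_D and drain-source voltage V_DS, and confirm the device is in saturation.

I_D ≈ 2.8 mA, V_DS ≈ 6.6 V

V_G = V_DD·R_2/(R_1+R_2) = 14×270/600 = 6.3 V. With the source grounded, V_GS = V_G = 6.3 V.
Assume saturation: I_D = (k_n/2)(V_GS − V_t)² = (0.26/2)×(6.3 − 1.7)² = 0.13×4.6² = 2.75 mA.
V_DS = V_DD − I_D·R_D = 14 − 2.75×2.7 = 6.57 V.
Saturation requires V_DS ≥ V_GS − V_t = 4.6 V; 6.57 ≥ 4.6 ✓.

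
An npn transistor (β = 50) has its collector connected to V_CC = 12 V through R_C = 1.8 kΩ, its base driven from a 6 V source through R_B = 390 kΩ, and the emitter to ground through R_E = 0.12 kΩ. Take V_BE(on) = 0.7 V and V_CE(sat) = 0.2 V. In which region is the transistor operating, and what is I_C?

Assume active. Base-emitter loop: I_B = (V_BB − V_BE)/(R_B + (β+1)R_E) = (6 − 0.7)/(390 + 51×0.12) = 0.0134 mA.
I_C = β·I_B = 50×0.0134 = 0.669 mA.
V_CE = V_CC − I_C·R_C − I_E·R_E = 12 − 0.669×1.8 − 0.682×0.12 = 10.7 V > V_CE(sat), so the active-region assumption holds.

active; I_C ≈ 0.67 mA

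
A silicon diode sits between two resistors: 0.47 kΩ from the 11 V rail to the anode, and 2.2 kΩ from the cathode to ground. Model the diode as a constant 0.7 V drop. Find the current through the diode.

I ≈ 3.9 mA

The two resistors are in series with the diode, so KVL gives 11 = I·0.47 + 0.7 + I·2.2.
I = (11 − 0.7) / (0.47 + 2.2) kΩ = 10.3 / 2.67 = 3.86 mA.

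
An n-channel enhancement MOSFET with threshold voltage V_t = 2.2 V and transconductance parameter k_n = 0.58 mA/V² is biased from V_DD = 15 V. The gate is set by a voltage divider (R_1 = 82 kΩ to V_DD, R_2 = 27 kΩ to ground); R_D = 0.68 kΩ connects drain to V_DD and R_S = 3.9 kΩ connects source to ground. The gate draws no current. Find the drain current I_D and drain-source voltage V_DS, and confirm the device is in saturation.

I_D ≈ 0.18 mA, V_DS ≈ 14 V

V_G = V_DD·R_2/(R_1+R_2) = 15×27/109 = 3.72 V.
Assume saturation: I_D = (k_n/2)(V_GS − V_t)² with V_GS = V_G − I_D·R_S = 3.72 − 3.9·I_D.
Substituting gives 4.41·I_D² − 4.43·I_D + 0.666 = 0, with roots I_D = 0.184 or 0.82 mA.
The root I_D = 0.82 mA gives V_GS = 0.519 V ≤ V_t, so take I_D = 0.184 mA.
Then V_GS = 3 V and V_DS = V_DD − I_D(R_D+R_S) = 15 − 0.184×4.58 = 14.2 V.
Saturation requires V_DS ≥ V_GS − V_t = 0.797 V; 14.2 ≥ 0.797 ✓.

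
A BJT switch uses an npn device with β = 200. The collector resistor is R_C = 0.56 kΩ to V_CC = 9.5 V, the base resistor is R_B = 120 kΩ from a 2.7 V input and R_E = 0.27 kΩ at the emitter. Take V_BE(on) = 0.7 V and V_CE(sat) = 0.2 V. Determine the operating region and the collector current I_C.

Assume active. Base-emitter loop: I_B = (V_BB − V_BE)/(R_B + (β+1)R_E) = (2.7 − 0.7)/(120 + 201×0.27) = 0.0115 mA.
I_C = β·I_B = 200×0.0115 = 2.3 mA.
V_CE = V_CC − I_C·R_C − I_E·R_E = 9.5 − 2.3×0.56 − 2.31×0.27 = 7.59 V > V_CE(sat), so the active-region assumption holds.

active; I_C ≈ 2.3 mA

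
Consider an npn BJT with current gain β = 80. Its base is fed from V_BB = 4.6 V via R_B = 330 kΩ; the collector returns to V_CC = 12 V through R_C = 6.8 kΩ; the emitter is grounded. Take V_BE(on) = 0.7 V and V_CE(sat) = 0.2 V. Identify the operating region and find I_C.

active; I_C ≈ 0.95 mA

Assume active. Base-emitter loop: I_B = (V_BB − V_BE)/R_B = (4.6 − 0.7)/330 = 0.0118 mA.
I_C = β·I_B = 80×0.0118 = 0.945 mA.
V_CE = V_CC − I_C·R_C = 12 − 0.945×6.8 = 5.57 V > V_CE(sat), so the active-region assumption holds.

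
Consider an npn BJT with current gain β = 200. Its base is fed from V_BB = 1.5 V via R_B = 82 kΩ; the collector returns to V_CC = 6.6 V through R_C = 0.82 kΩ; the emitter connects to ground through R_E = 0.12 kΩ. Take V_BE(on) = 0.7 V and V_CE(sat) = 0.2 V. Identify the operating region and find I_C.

Assume active. Base-emitter loop: I_B = (V_BB − V_BE)/(R_B + (β+1)R_E) = (1.5 − 0.7)/(82 + 201×0.12) = 0.00754 mA.
I_C = β·I_B = 200×0.00754 = 1.51 mA.
V_CE = V_CC − I_C·R_C − I_E·R_E = 6.6 − 1.51×0.82 − 1.52×0.12 = 5.18 V > V_CE(sat), so the active-region assumption holds.

active; I_C ≈ 1.5 mA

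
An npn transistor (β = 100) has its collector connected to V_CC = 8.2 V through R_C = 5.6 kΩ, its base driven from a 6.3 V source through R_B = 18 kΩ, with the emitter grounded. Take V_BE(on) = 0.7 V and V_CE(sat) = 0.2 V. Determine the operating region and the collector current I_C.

Assume active: I_B = (6.3 − 0.7)/18 = 0.311 mA, giving I_C = β·I_B = 31.1 mA.
But then V_CE = 8.2 − 31.1×5.6 = -166 V < V_CE(sat) = 0.2 V — impossible in the active region.
So the transistor is saturated. With V_CE = 0.2 V, I_C = (V_CC − 0.2)/R_C = 8/5.6 = 1.43 mA.
Check: β·I_B = 31.1 mA > I_C = 1.43 mA, confirming saturation.

saturation; I_C ≈ 1.4 mA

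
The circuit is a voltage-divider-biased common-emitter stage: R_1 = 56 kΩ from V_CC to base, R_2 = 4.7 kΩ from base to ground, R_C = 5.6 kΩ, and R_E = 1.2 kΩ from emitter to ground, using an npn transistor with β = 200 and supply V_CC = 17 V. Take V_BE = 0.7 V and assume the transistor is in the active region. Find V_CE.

V_CE ≈ 14 V

Thevenize the base divider: V_Th = V_CC·R_2/(R_1+R_2) = 17×4.7/60.7 = 1.32 V, R_Th = R_1‖R_2 = 4.34 kΩ.
Base-emitter loop: V_Th = I_B·R_Th + V_BE + (β+1)I_B·R_E, so I_B = (1.32 − 0.7) / (4.34 + 201×1.2) = 0.00251 mA.
I_C = β·I_B = 200×0.00251 = 0.502 mA, and I_E = (β+1)I_B = 0.505 mA.
V_CE = V_CC − I_C·R_C − I_E·R_E = 17 − 0.502×5.6 − 0.505×1.2 = 13.6 V.
V_CE = 13.6 V > 0.2 V confirms active-region operation.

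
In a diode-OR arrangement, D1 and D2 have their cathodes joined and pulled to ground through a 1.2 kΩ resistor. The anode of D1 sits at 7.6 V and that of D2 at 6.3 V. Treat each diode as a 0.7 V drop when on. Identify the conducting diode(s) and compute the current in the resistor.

Only D1 conducts; I_R ≈ 5.8 mA

Assume both conduct. Then node N would need to be at both 7.6−0.7 = 6.9 V and 6.3−0.7 = 5.6 V, which is impossible.
Assume only D1 conducts: V_N = 7.6 − 0.7 = 6.9 V, so I_R = 6.9/1.2 = 5.75 mA.
Check D2: its anode-to-cathode voltage is 6.3 − 6.9 = -0.6 V < 0.7 V, so it is off. The assumption is consistent.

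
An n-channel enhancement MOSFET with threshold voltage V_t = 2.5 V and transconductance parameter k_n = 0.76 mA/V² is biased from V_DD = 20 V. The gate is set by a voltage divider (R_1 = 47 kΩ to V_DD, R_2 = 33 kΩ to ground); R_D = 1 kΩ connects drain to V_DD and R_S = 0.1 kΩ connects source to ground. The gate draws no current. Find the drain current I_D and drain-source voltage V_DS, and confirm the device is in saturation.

V_G = V_DD·R_2/(R_1+R_2) = 20×33/80 = 8.25 V.
Assume saturation: I_D = (k_n/2)(V_GS − V_t)² with V_GS = V_G − I_D·R_S = 8.25 − 0.1·I_D.
Substituting gives 0.0038·I_D² − 1.44·I_D + 12.6 = 0, with roots I_D = 8.96 or 369 mA.
The root I_D = 369 mA gives V_GS = -28.7 V ≤ V_t, so take I_D = 8.96 mA.
Then V_GS = 7.35 V and V_DS = V_DD − I_D(R_D+R_S) = 20 − 8.96×1.1 = 10.1 V.
Saturation requires V_DS ≥ V_GS − V_t = 4.85 V; 10.1 ≥ 4.85 ✓.

I_D ≈ 9 mA, V_DS ≈ 10 V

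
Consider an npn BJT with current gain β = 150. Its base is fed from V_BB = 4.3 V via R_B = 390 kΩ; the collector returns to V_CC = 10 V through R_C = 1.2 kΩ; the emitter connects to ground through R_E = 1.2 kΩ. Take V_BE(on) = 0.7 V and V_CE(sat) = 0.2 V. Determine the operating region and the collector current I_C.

active; I_C ≈ 0.95 mA

Assume active. Base-emitter loop: I_B = (V_BB − V_BE)/(R_B + (β+1)R_E) = (4.3 − 0.7)/(390 + 151×1.2) = 0.0063 mA.
I_C = β·I_B = 150×0.0063 = 0.945 mA.
V_CE = V_CC − I_C·R_C − I_E·R_E = 10 − 0.945×1.2 − 0.952×1.2 = 7.72 V > V_CE(sat), so the active-region assumption holds.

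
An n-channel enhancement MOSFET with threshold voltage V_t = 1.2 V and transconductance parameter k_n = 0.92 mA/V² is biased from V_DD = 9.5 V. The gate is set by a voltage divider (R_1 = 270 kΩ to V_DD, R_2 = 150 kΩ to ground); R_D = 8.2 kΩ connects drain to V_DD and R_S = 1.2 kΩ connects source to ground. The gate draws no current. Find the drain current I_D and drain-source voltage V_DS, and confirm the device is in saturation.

I_D ≈ 0.76 mA, V_DS ≈ 2.4 V

V_G = V_DD·R_2/(R_1+R_2) = 9.5×150/420 = 3.39 V.
Assume saturation: I_D = (k_n/2)(V_GS − V_t)² with V_GS = V_G − I_D·R_S = 3.39 − 1.2·I_D.
Substituting gives 0.662·I_D² − 3.42·I_D + 2.21 = 0, with roots I_D = 0.758 or 4.41 mA.
The root I_D = 4.41 mA gives V_GS = -1.9 V ≤ V_t, so take I_D = 0.758 mA.
Then V_GS = 2.48 V and V_DS = V_DD − I_D(R_D+R_S) = 9.5 − 0.758×9.4 = 2.38 V.
Saturation requires V_DS ≥ V_GS − V_t = 1.28 V; 2.38 ≥ 1.28 ✓.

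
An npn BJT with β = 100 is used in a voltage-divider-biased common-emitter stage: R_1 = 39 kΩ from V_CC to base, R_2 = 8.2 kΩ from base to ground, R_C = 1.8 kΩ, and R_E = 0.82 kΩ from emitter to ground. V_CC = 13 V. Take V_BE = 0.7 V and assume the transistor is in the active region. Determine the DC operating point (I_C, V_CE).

I_C ≈ 1.7 mA, V_CE ≈ 8.4 V

Thevenize the base divider: V_Th = V_CC·R_2/(R_1+R_2) = 13×8.2/47.2 = 2.26 V, R_Th = R_1‖R_2 = 6.78 kΩ.
Base-emitter loop: V_Th = I_B·R_Th + V_BE + (β+1)I_B·R_E, so I_B = (2.26 − 0.7) / (6.78 + 101×0.82) = 0.0174 mA.
I_C = β·I_B = 100×0.0174 = 1.74 mA, and I_E = (β+1)I_B = 1.76 mA.
V_CE = V_CC − I_C·R_C − I_E·R_E = 13 − 1.74×1.8 − 1.76×0.82 = 8.43 V.
V_CE = 8.43 V > 0.2 V confirms active-region operation.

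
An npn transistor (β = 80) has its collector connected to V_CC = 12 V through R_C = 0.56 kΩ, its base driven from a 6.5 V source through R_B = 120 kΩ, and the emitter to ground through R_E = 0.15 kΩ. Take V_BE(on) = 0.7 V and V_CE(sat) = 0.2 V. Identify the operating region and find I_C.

active; I_C ≈ 3.5 mA

Assume active. Base-emitter loop: I_B = (V_BB − V_BE)/(R_B + (β+1)R_E) = (6.5 − 0.7)/(120 + 81×0.15) = 0.0439 mA.
I_C = β·I_B = 80×0.0439 = 3.51 mA.
V_CE = V_CC − I_C·R_C − I_E·R_E = 12 − 3.51×0.56 − 3.56×0.15 = 9.5 V > V_CE(sat), so the active-region assumption holds.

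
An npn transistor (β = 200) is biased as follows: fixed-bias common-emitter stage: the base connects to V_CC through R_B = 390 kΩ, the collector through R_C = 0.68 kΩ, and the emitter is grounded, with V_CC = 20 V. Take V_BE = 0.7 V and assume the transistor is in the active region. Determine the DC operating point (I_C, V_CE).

I_C ≈ 9.9 mA, V_CE ≈ 13 V

Base loop: V_CC = I_B·R_B + V_BE, so I_B = (20 − 0.7)/390 kΩ = 0.0495 mA.
In the active region I_C = β·I_B = 200 × 0.0495 = 9.9 mA.
Collector loop: V_CE = V_CC − I_C·R_C = 20 − 9.9×0.68 = 13.3 V.
Since V_CE = 13.3 V > V_CE(sat) ≈ 0.2 V, the transistor is in the active region as assumed.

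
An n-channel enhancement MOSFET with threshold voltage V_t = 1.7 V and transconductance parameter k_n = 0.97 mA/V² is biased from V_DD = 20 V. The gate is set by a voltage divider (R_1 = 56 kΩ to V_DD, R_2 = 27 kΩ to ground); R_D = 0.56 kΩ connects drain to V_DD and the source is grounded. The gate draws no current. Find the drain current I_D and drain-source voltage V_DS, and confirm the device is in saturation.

V_G = V_DD·R_2/(R_1+R_2) = 20×27/83 = 6.51 V. With the source grounded, V_GS = V_G = 6.51 V.
Assume saturation: I_D = (k_n/2)(V_GS − V_t)² = (0.97/2)×(6.51 − 1.7)² = 0.485×4.81² = 11.2 mA.
V_DS = V_DD − I_D·R_D = 20 − 11.2×0.56 = 13.7 V.
Saturation requires V_DS ≥ V_GS − V_t = 4.81 V; 13.7 ≥ 4.81 ✓.

I_D ≈ 11 mA, V_DS ≈ 14 V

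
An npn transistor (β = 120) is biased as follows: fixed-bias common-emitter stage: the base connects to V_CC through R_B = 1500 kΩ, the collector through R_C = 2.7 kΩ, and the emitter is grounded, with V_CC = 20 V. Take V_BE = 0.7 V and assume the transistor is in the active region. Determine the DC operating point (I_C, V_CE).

I_C ≈ 1.5 mA, V_CE ≈ 16 V

Base loop: V_CC = I_B·R_B + V_BE, so I_B = (20 − 0.7)/1500 kΩ = 0.0129 mA.
In the active region I_C = β·I_B = 120 × 0.0129 = 1.54 mA.
Collector loop: V_CE = V_CC − I_C·R_C = 20 − 1.54×2.7 = 15.8 V.
Since V_CE = 15.8 V > V_CE(sat) ≈ 0.2 V, the transistor is in the active region as assumed.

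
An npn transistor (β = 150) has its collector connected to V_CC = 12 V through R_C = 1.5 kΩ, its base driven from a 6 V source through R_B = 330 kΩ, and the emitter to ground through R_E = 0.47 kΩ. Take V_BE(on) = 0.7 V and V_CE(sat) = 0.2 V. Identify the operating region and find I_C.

Assume active. Base-emitter loop: I_B = (V_BB − V_BE)/(R_B + (β+1)R_E) = (6 − 0.7)/(330 + 151×0.47) = 0.0132 mA.
I_C = β·I_B = 150×0.0132 = 1.98 mA.
V_CE = V_CC − I_C·R_C − I_E·R_E = 12 − 1.98×1.5 − 2×0.47 = 8.09 V > V_CE(sat), so the active-region assumption holds.

active; I_C ≈ 2 mA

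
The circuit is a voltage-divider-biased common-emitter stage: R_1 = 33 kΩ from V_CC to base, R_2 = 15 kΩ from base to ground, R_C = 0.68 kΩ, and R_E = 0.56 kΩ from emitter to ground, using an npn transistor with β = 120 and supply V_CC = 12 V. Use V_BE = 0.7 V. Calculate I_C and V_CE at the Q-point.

I_C ≈ 4.7 mA, V_CE ≈ 6.2 V

Thevenize the base divider: V_Th = V_CC·R_2/(R_1+R_2) = 12×15/48 = 3.75 V, R_Th = R_1‖R_2 = 10.3 kΩ.
Base-emitter loop: V_Th = I_B·R_Th + V_BE + (β+1)I_B·R_E, so I_B = (3.75 − 0.7) / (10.3 + 121×0.56) = 0.0391 mA.
I_C = β·I_B = 120×0.0391 = 4.69 mA, and I_E = (β+1)I_B = 4.73 mA.
V_CE = V_CC − I_C·R_C − I_E·R_E = 12 − 4.69×0.68 − 4.73×0.56 = 6.17 V.
V_CE = 6.17 V > 0.2 V confirms active-region operation.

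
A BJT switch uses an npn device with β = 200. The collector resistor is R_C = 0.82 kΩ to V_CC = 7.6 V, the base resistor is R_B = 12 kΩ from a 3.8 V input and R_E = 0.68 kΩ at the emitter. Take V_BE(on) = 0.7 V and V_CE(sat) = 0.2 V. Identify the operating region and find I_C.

active; I_C ≈ 4.2 mA

Assume active. Base-emitter loop: I_B = (V_BB − V_BE)/(R_B + (β+1)R_E) = (3.8 − 0.7)/(12 + 201×0.68) = 0.0209 mA.
I_C = β·I_B = 200×0.0209 = 4.17 mA.
V_CE = V_CC − I_C·R_C − I_E·R_E = 7.6 − 4.17×0.82 − 4.19×0.68 = 1.33 V > V_CE(sat), so the active-region assumption holds.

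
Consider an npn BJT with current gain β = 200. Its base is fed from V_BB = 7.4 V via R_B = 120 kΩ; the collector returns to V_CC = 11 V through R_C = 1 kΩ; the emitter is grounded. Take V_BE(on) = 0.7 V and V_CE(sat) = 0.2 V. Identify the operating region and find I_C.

Assume active: I_B = (7.4 − 0.7)/120 = 0.0558 mA, giving I_C = β·I_B = 11.2 mA.
But then V_CE = 11 − 11.2×1 = -0.167 V < V_CE(sat) = 0.2 V — impossible in the active region.
So the transistor is saturated. With V_CE = 0.2 V, I_C = (V_CC − 0.2)/R_C = 10.8/1 = 10.8 mA.
Check: β·I_B = 11.2 mA > I_C = 10.8 mA, confirming saturation.

saturation; I_C ≈ 11 mA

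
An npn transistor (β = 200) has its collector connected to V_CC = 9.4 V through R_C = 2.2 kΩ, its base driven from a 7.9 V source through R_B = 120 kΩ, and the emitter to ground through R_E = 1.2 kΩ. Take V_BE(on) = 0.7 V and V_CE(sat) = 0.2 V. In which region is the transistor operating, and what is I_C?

saturation; I_C ≈ 2.7 mA

Assume active: I_B = (7.9 − 0.7)/(120 + 201×1.2) = 0.0199 mA, I_C = β·I_B = 3.99 mA.
Then V_CE = 9.4 − 3.99×2.2 − 4.01×1.2 = -4.18 V < 0.2 V — the active assumption fails.
Re-solve with V_CE = 0.2 V. KCL at the emitter: V_E/R_E = (V_BB−0.7−V_E)/R_B + (V_CC−0.2−V_E)/R_C, giving V_E = 3.27 V.
I_C = (V_CC − 0.2 − V_E)/R_C = (9.2 − 3.27)/2.2 = 2.69 mA.
Check: I_B = (7.2 − 3.27)/120 = 0.0327 mA, and β·I_B = 6.55 mA > I_C, confirming saturation.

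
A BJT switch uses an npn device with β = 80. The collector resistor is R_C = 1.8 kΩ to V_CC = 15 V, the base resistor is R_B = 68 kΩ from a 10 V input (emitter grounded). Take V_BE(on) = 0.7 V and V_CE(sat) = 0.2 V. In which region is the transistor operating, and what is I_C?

saturation; I_C ≈ 8.2 mA

Assume active: I_B = (10 − 0.7)/68 = 0.137 mA, giving I_C = β·I_B = 10.9 mA.
But then V_CE = 15 − 10.9×1.8 = -4.69 V < V_CE(sat) = 0.2 V — impossible in the active region.
So the transistor is saturated. With V_CE = 0.2 V, I_C = (V_CC − 0.2)/R_C = 14.8/1.8 = 8.22 mA.
Check: β·I_B = 10.9 mA > I_C = 8.22 mA, confirming saturation.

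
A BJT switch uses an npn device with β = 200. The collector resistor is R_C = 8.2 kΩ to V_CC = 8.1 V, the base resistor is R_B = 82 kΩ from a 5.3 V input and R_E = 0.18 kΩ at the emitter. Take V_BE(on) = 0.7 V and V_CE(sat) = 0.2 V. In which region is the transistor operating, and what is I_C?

saturation; I_C ≈ 0.94 mA

Assume active: I_B = (5.3 − 0.7)/(82 + 201×0.18) = 0.0389 mA, I_C = β·I_B = 7.78 mA.
Then V_CE = 8.1 − 7.78×8.2 − 7.82×0.18 = -57.1 V < 0.2 V — the active assumption fails.
Re-solve with V_CE = 0.2 V. KCL at the emitter: V_E/R_E = (V_BB−0.7−V_E)/R_B + (V_CC−0.2−V_E)/R_C, giving V_E = 0.179 V.
I_C = (V_CC − 0.2 − V_E)/R_C = (7.9 − 0.179)/8.2 = 0.942 mA.
Check: I_B = (4.6 − 0.179)/82 = 0.0539 mA, and β·I_B = 10.8 mA > I_C, confirming saturation.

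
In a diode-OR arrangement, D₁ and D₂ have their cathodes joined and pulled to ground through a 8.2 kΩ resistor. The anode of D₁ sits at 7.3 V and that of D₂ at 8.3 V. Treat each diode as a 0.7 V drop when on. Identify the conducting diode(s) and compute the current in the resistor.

Assume both conduct. Then node N would need to be at both 7.3−0.7 = 6.6 V and 8.3−0.7 = 7.6 V, which is impossible.
Assume only D₂ conducts: V_N = 8.3 − 0.7 = 7.6 V, so I_R = 7.6/8.2 = 0.927 mA.
Check D₁: its anode-to-cathode voltage is 7.3 − 7.6 = -0.3 V < 0.7 V, so it is off. The assumption is consistent.

Only D₂ conducts; I_R ≈ 0.93 mA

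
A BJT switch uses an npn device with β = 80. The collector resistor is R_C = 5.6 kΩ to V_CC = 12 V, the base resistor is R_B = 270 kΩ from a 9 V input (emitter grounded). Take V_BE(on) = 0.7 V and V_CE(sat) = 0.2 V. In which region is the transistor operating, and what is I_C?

saturation; I_C ≈ 2.1 mA

Assume active: I_B = (9 − 0.7)/270 = 0.0307 mA, giving I_C = β·I_B = 2.46 mA.
But then V_CE = 12 − 2.46×5.6 = -1.77 V < V_CE(sat) = 0.2 V — impossible in the active region.
So the transistor is saturated. With V_CE = 0.2 V, I_C = (V_CC − 0.2)/R_C = 11.8/5.6 = 2.11 mA.
Check: β·I_B = 2.46 mA > I_C = 2.11 mA, confirming saturation.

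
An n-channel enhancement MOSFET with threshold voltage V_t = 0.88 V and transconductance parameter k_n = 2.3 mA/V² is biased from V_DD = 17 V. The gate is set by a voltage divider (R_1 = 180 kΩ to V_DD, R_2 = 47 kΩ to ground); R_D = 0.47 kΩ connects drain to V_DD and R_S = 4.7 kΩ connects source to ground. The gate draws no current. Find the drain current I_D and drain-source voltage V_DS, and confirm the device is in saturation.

I_D ≈ 0.43 mA, V_DS ≈ 15 V

V_G = V_DD·R_2/(R_1+R_2) = 17×47/227 = 3.52 V.
Assume saturation: I_D = (k_n/2)(V_GS − V_t)² with V_GS = V_G − I_D·R_S = 3.52 − 4.7·I_D.
Substituting gives 25.4·I_D² − 29.5·I_D + 8.01 = 0, with roots I_D = 0.431 or 0.731 mA.
The root I_D = 0.731 mA gives V_GS = 0.0825 V ≤ V_t, so take I_D = 0.431 mA.
Then V_GS = 1.49 V and V_DS = V_DD − I_D(R_D+R_S) = 17 − 0.431×5.17 = 14.8 V.
Saturation requires V_DS ≥ V_GS − V_t = 0.612 V; 14.8 ≥ 0.612 ✓.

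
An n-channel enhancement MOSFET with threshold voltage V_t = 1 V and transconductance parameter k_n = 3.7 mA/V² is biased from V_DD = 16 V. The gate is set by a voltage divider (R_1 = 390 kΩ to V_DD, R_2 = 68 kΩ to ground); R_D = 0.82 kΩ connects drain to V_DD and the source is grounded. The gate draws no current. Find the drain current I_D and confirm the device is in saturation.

V_G = V_DD·R_2/(R_1+R_2) = 16×68/458 = 2.38 V. With the source grounded, V_GS = V_G = 2.38 V.
Assume saturation: I_D = (k_n/2)(V_GS − V_t)² = (3.7/2)×(2.38 − 1)² = 1.85×1.38² = 3.5 mA.
V_DS = V_DD − I_D·R_D = 16 − 3.5×0.82 = 13.1 V.
Saturation requires V_DS ≥ V_GS − V_t = 1.38 V; 13.1 ≥ 1.38 ✓.

I_D ≈ 3.5 mA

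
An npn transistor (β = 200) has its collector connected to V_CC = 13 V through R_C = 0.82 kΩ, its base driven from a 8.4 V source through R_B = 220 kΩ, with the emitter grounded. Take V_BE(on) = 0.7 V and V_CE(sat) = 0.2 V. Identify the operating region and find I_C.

active; I_C ≈ 7 mA

Assume active. Base-emitter loop: I_B = (V_BB − V_BE)/R_B = (8.4 − 0.7)/220 = 0.035 mA.
I_C = β·I_B = 200×0.035 = 7 mA.
V_CE = V_CC − I_C·R_C = 13 − 7×0.82 = 7.26 V > V_CE(sat), so the active-region assumption holds.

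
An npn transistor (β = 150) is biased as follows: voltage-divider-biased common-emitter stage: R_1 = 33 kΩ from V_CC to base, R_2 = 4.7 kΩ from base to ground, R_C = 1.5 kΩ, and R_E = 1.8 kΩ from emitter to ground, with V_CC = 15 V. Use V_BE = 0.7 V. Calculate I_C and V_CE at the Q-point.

I_C ≈ 0.64 mA, V_CE ≈ 13 V

Thevenize the base divider: V_Th = V_CC·R_2/(R_1+R_2) = 15×4.7/37.7 = 1.87 V, R_Th = R_1‖R_2 = 4.11 kΩ.
Base-emitter loop: V_Th = I_B·R_Th + V_BE + (β+1)I_B·R_E, so I_B = (1.87 − 0.7) / (4.11 + 151×1.8) = 0.00424 mA.
I_C = β·I_B = 150×0.00424 = 0.636 mA, and I_E = (β+1)I_B = 0.64 mA.
V_CE = V_CC − I_C·R_C − I_E·R_E = 15 − 0.636×1.5 − 0.64×1.8 = 12.9 V.
V_CE = 12.9 V > 0.2 V confirms active-region operation.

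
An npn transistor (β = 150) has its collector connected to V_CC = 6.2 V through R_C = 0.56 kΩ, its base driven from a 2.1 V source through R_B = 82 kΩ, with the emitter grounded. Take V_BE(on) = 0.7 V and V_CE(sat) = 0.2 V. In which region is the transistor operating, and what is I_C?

active; I_C ≈ 2.6 mA

Assume active. Base-emitter loop: I_B = (V_BB − V_BE)/R_B = (2.1 − 0.7)/82 = 0.0171 mA.
I_C = β·I_B = 150×0.0171 = 2.56 mA.
V_CE = V_CC − I_C·R_C = 6.2 − 2.56×0.56 = 4.77 V > V_CE(sat), so the active-region assumption holds.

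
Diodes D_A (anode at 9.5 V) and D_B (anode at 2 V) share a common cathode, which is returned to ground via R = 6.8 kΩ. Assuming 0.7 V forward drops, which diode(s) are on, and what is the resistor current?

Assume both conduct. Then node N would need to be at both 9.5−0.7 = 8.8 V and 2−0.7 = 1.3 V, which is impossible.
Assume only D_A conducts: V_N = 9.5 − 0.7 = 8.8 V, so I_R = 8.8/6.8 = 1.29 mA.
Check D_B: its anode-to-cathode voltage is 2 − 8.8 = -6.8 V < 0.7 V, so it is off. The assumption is consistent.

Only D_A conducts; I_R ≈ 1.3 mA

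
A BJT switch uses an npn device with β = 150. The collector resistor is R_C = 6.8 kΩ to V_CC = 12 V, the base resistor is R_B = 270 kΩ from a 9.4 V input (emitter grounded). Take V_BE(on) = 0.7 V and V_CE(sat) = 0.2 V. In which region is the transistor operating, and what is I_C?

Assume active: I_B = (9.4 − 0.7)/270 = 0.0322 mA, giving I_C = β·I_B = 4.83 mA.
But then V_CE = 12 − 4.83×6.8 = -20.9 V < V_CE(sat) = 0.2 V — impossible in the active region.
So the transistor is saturated. With V_CE = 0.2 V, I_C = (V_CC − 0.2)/R_C = 11.8/6.8 = 1.74 mA.
Check: β·I_B = 4.83 mA > I_C = 1.74 mA, confirming saturation.

saturation; I_C ≈ 1.7 mA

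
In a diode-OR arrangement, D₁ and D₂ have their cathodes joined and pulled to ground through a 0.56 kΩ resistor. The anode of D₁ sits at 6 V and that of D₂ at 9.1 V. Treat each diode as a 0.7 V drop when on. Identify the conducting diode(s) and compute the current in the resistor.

Assume both conduct. Then node N would need to be at both 6−0.7 = 5.3 V and 9.1−0.7 = 8.4 V, which is impossible.
Assume only D₂ conducts: V_N = 9.1 − 0.7 = 8.4 V, so I_R = 8.4/0.56 = 15 mA.
Check D₁: its anode-to-cathode voltage is 6 − 8.4 = -2.4 V < 0.7 V, so it is off. The assumption is consistent.

Only D₂ conducts; I_R ≈ 15 mA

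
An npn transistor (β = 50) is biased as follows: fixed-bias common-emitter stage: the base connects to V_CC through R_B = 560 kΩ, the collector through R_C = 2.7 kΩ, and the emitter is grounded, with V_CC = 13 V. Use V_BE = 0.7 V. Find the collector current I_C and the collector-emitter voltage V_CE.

I_C ≈ 1.1 mA, V_CE ≈ 10 V

Base loop: V_CC = I_B·R_B + V_BE, so I_B = (13 − 0.7)/560 kΩ = 0.022 mA.
In the active region I_C = β·I_B = 50 × 0.022 = 1.1 mA.
Collector loop: V_CE = V_CC − I_C·R_C = 13 − 1.1×2.7 = 10 V.
Since V_CE = 10 V > V_CE(sat) ≈ 0.2 V, the transistor is in the active region as assumed.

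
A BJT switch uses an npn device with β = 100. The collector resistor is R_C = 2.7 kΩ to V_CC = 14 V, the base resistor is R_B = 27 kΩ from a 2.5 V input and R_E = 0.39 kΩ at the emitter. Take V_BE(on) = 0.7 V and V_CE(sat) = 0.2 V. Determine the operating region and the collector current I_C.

active; I_C ≈ 2.7 mA

Assume active. Base-emitter loop: I_B = (V_BB − V_BE)/(R_B + (β+1)R_E) = (2.5 − 0.7)/(27 + 101×0.39) = 0.0271 mA.
I_C = β·I_B = 100×0.0271 = 2.71 mA.
V_CE = V_CC − I_C·R_C − I_E·R_E = 14 − 2.71×2.7 − 2.74×0.39 = 5.61 V > V_CE(sat), so the active-region assumption holds.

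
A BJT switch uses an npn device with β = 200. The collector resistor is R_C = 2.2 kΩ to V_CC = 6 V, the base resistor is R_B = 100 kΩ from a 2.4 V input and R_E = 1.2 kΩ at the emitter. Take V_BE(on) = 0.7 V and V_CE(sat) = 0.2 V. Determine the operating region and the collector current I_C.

active; I_C ≈ 1 mA

Assume active. Base-emitter loop: I_B = (V_BB − V_BE)/(R_B + (β+1)R_E) = (2.4 − 0.7)/(100 + 201×1.2) = 0.00498 mA.
I_C = β·I_B = 200×0.00498 = 0.996 mA.
V_CE = V_CC − I_C·R_C − I_E·R_E = 6 − 0.996×2.2 − 1×1.2 = 2.61 V > V_CE(sat), so the active-region assumption holds.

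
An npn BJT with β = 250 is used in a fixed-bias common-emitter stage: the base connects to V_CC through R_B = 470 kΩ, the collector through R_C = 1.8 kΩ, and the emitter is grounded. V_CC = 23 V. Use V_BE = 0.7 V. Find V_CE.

V_CE ≈ 1.6 V

Base loop: V_CC = I_B·R_B + V_BE, so I_B = (23 − 0.7)/470 kΩ = 0.0474 mA.
In the active region I_C = β·I_B = 250 × 0.0474 = 11.9 mA.
Collector loop: V_CE = V_CC − I_C·R_C = 23 − 11.9×1.8 = 1.65 V.
Since V_CE = 1.65 V > V_CE(sat) ≈ 0.2 V, the transistor is in the active region as assumed.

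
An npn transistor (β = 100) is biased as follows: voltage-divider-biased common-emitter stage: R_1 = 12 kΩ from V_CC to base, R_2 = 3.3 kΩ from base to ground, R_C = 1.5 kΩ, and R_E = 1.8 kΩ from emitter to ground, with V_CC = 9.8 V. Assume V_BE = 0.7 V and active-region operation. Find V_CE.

Thevenize the base divider: V_Th = V_CC·R_2/(R_1+R_2) = 9.8×3.3/15.3 = 2.11 V, R_Th = R_1‖R_2 = 2.59 kΩ.
Base-emitter loop: V_Th = I_B·R_Th + V_BE + (β+1)I_B·R_E, so I_B = (2.11 − 0.7) / (2.59 + 101×1.8) = 0.00767 mA.
I_C = β·I_B = 100×0.00767 = 0.767 mA, and I_E = (β+1)I_B = 0.774 mA.
V_CE = V_CC − I_C·R_C − I_E·R_E = 9.8 − 0.767×1.5 − 0.774×1.8 = 7.26 V.
V_CE = 7.26 V > 0.2 V confirms active-region operation.

V_CE ≈ 7.3 V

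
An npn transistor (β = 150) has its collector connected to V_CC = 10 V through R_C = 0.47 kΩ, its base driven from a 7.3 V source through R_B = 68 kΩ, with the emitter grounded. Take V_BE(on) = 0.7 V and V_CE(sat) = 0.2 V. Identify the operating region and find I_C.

active; I_C ≈ 15 mA

Assume active. Base-emitter loop: I_B = (V_BB − V_BE)/R_B = (7.3 − 0.7)/68 = 0.0971 mA.
I_C = β·I_B = 150×0.0971 = 14.6 mA.
V_CE = V_CC − I_C·R_C = 10 − 14.6×0.47 = 3.16 V > V_CE(sat), so the active-region assumption holds.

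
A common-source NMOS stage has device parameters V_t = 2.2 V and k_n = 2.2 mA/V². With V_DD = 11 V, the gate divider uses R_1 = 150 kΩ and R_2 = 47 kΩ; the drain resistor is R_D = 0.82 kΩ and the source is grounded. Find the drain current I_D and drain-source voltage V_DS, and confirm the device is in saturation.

V_G = V_DD·R_2/(R_1+R_2) = 11×47/197 = 2.62 V. With the source grounded, V_GS = V_G = 2.62 V.
Assume saturation: I_D = (k_n/2)(V_GS − V_t)² = (2.2/2)×(2.62 − 2.2)² = 1.1×0.424² = 0.198 mA.
V_DS = V_DD − I_D·R_D = 11 − 0.198×0.82 = 10.8 V.
Saturation requires V_DS ≥ V_GS − V_t = 0.424 V; 10.8 ≥ 0.424 ✓.

I_D ≈ 0.2 mA, V_DS ≈ 11 V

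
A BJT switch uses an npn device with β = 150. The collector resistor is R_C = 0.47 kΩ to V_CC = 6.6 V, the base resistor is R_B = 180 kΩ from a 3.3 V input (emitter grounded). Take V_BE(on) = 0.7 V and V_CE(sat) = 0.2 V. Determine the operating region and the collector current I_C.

Assume active. Base-emitter loop: I_B = (V_BB − V_BE)/R_B = (3.3 − 0.7)/180 = 0.0144 mA.
I_C = β·I_B = 150×0.0144 = 2.17 mA.
V_CE = V_CC − I_C·R_C = 6.6 − 2.17×0.47 = 5.58 V > V_CE(sat), so the active-region assumption holds.

active; I_C ≈ 2.2 mA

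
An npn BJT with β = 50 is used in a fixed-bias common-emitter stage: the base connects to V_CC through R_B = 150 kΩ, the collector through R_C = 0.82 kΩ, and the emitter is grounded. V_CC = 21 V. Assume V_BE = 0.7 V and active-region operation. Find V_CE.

Base loop: V_CC = I_B·R_B + V_BE, so I_B = (21 − 0.7)/150 kΩ = 0.135 mA.
In the active region I_C = β·I_B = 50 × 0.135 = 6.77 mA.
Collector loop: V_CE = V_CC − I_C·R_C = 21 − 6.77×0.82 = 15.5 V.
Since V_CE = 15.5 V > V_CE(sat) ≈ 0.2 V, the transistor is in the active region as assumed.

V_CE ≈ 15 V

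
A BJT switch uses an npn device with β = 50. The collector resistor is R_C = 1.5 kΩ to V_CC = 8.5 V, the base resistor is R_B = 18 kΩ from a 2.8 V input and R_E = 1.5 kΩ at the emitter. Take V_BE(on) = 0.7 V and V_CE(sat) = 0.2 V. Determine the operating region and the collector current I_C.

active; I_C ≈ 1.1 mA

Assume active. Base-emitter loop: I_B = (V_BB − V_BE)/(R_B + (β+1)R_E) = (2.8 − 0.7)/(18 + 51×1.5) = 0.0222 mA.
I_C = β·I_B = 50×0.0222 = 1.11 mA.
V_CE = V_CC − I_C·R_C − I_E·R_E = 8.5 − 1.11×1.5 − 1.13×1.5 = 5.13 V > V_CE(sat), so the active-region assumption holds.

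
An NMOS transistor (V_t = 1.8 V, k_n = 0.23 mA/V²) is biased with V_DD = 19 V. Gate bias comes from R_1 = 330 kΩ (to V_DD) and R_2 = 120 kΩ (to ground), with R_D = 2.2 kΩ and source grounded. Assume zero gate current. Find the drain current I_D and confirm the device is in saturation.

I_D ≈ 1.2 mA

V_G = V_DD·R_2/(R_1+R_2) = 19×120/450 = 5.07 V. With the source grounded, V_GS = V_G = 5.07 V.
Assume saturation: I_D = (k_n/2)(V_GS − V_t)² = (0.23/2)×(5.07 − 1.8)² = 0.115×3.27² = 1.23 mA.
V_DS = V_DD − I_D·R_D = 19 − 1.23×2.2 = 16.3 V.
Saturation requires V_DS ≥ V_GS − V_t = 3.27 V; 16.3 ≥ 3.27 ✓.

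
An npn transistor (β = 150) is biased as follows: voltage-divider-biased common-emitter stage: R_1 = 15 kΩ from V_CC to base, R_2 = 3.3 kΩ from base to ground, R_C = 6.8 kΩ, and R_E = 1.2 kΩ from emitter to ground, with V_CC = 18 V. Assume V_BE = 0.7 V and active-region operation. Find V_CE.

Thevenize the base divider: V_Th = V_CC·R_2/(R_1+R_2) = 18×3.3/18.3 = 3.25 V, R_Th = R_1‖R_2 = 2.7 kΩ.
Base-emitter loop: V_Th = I_B·R_Th + V_BE + (β+1)I_B·R_E, so I_B = (3.25 − 0.7) / (2.7 + 151×1.2) = 0.0138 mA.
I_C = β·I_B = 150×0.0138 = 2.08 mA, and I_E = (β+1)I_B = 2.09 mA.
V_CE = V_CC − I_C·R_C − I_E·R_E = 18 − 2.08×6.8 − 2.09×1.2 = 1.37 V.
V_CE = 1.37 V > 0.2 V confirms active-region operation.

V_CE ≈ 1.4 V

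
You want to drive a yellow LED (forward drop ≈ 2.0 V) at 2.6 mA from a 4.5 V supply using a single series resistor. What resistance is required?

The resistor drops V_S − V_D = 4.5 − 2.0 = 2.5 V at 2.6 mA.
R = 2.5 V / 2.6 mA = 0.962 kΩ.

R ≈ 0.96 kΩ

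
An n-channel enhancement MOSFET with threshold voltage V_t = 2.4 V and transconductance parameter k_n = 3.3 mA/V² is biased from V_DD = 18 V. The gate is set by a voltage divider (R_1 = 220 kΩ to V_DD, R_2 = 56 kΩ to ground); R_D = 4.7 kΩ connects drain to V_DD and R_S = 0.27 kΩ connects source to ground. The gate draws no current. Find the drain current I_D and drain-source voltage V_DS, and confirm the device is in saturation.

I_D ≈ 1.3 mA, V_DS ≈ 11 V

V_G = V_DD·R_2/(R_1+R_2) = 18×56/276 = 3.65 V.
Assume saturation: I_D = (k_n/2)(V_GS − V_t)² with V_GS = V_G − I_D·R_S = 3.65 − 0.27·I_D.
Substituting gives 0.12·I_D² − 2.12·I_D + 2.59 = 0, with roots I_D = 1.32 or 16.3 mA.
The root I_D = 16.3 mA gives V_GS = -0.74 V ≤ V_t, so take I_D = 1.32 mA.
Then V_GS = 3.3 V and V_DS = V_DD − I_D(R_D+R_S) = 18 − 1.32×4.97 = 11.4 V.
Saturation requires V_DS ≥ V_GS − V_t = 0.895 V; 11.4 ≥ 0.895 ✓.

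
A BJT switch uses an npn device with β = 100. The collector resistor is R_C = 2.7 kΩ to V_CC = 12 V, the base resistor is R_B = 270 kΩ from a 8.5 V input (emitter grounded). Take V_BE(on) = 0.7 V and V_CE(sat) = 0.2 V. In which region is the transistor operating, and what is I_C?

Assume active. Base-emitter loop: I_B = (V_BB − V_BE)/R_B = (8.5 − 0.7)/270 = 0.0289 mA.
I_C = β·I_B = 100×0.0289 = 2.89 mA.
V_CE = V_CC − I_C·R_C = 12 − 2.89×2.7 = 4.2 V > V_CE(sat), so the active-region assumption holds.

active; I_C ≈ 2.9 mA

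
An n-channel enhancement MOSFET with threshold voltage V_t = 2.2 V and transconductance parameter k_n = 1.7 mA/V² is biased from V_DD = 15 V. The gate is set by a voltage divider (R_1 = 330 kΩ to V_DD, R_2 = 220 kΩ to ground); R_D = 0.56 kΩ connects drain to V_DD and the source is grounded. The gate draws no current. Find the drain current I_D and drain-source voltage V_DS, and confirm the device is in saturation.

V_G = V_DD·R_2/(R_1+R_2) = 15×220/550 = 6 V. With the source grounded, V_GS = V_G = 6 V.
Assume saturation: I_D = (k_n/2)(V_GS − V_t)² = (1.7/2)×(6 − 2.2)² = 0.85×3.8² = 12.3 mA.
V_DS = V_DD − I_D·R_D = 15 − 12.3×0.56 = 8.13 V.
Saturation requires V_DS ≥ V_GS − V_t = 3.8 V; 8.13 ≥ 3.8 ✓.

I_D ≈ 12 mA, V_DS ≈ 8.1 V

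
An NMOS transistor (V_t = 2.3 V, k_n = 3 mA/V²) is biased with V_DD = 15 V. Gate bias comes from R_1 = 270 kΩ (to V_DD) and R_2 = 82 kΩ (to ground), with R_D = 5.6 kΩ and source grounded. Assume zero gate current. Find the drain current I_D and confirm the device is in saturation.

I_D ≈ 2.1 mA

V_G = V_DD·R_2/(R_1+R_2) = 15×82/352 = 3.49 V. With the source grounded, V_GS = V_G = 3.49 V.
Assume saturation: I_D = (k_n/2)(V_GS − V_t)² = (3/2)×(3.49 − 2.3)² = 1.5×1.19² = 2.14 mA.
V_DS = V_DD − I_D·R_D = 15 − 2.14×5.6 = 3.02 V.
Saturation requires V_DS ≥ V_GS − V_t = 1.19 V; 3.02 ≥ 1.19 ✓.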